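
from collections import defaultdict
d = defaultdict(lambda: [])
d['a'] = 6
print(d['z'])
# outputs []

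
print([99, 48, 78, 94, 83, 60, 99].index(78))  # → 2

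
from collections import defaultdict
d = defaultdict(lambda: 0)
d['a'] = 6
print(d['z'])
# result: 0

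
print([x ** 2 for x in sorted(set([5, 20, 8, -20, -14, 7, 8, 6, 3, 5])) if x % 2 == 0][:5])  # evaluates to [400, 196, 36, 64, 400]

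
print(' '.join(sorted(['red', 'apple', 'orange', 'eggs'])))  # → apple eggs orange red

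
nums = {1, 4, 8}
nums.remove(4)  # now {1, 8}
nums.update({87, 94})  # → {1, 8, 87, 94}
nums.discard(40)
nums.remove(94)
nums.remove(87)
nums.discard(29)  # {1, 8}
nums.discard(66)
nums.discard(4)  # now {1, 8}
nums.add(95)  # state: {1, 8, 95}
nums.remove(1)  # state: {8, 95}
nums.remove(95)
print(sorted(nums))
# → [8]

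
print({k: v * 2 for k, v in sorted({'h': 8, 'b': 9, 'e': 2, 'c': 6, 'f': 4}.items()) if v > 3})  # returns {'b': 18, 'c': 12, 'f': 8, 'h': 16}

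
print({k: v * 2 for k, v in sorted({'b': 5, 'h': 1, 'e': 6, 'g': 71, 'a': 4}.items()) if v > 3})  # {'a': 8, 'b': 10, 'e': 12, 'g': 142}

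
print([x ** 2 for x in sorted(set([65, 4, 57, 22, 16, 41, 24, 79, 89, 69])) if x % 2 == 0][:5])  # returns [16, 256, 484, 576]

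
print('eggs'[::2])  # eg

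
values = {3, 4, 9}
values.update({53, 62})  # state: {3, 4, 9, 53, 62}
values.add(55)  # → {3, 4, 9, 53, 55, 62}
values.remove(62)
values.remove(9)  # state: {3, 4, 53, 55}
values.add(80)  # {3, 4, 53, 55, 80}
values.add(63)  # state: {3, 4, 53, 55, 63, 80}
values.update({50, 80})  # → {3, 4, 50, 53, 55, 63, 80}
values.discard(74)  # {3, 4, 50, 53, 55, 63, 80}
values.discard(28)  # {3, 4, 50, 53, 55, 63, 80}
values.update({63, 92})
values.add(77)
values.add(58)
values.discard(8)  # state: {3, 4, 50, 53, 55, 58, 63, 77, 80, 92}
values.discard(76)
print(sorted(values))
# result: [3, 4, 50, 53, 55, 58, 63, 77, 80, 92]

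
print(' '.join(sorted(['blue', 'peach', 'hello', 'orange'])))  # blue hello orange peach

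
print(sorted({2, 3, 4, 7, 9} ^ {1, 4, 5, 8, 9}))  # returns [1, 2, 3, 5, 7, 8]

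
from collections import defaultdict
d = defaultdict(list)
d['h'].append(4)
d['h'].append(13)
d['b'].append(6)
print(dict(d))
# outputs {'h': [4, 13], 'b': [6]}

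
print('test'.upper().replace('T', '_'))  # _ES_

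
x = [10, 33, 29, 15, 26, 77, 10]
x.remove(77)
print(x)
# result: [10, 33, 29, 15, 26, 10]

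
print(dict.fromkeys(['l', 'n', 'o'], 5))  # {'l': 5, 'n': 5, 'o': 5}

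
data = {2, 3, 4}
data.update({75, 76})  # {2, 3, 4, 75, 76}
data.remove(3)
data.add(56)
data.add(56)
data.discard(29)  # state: {2, 4, 56, 75, 76}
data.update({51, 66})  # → {2, 4, 51, 56, 66, 75, 76}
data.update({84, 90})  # {2, 4, 51, 56, 66, 75, 76, 84, 90}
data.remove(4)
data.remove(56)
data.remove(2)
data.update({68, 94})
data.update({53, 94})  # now {51, 53, 66, 68, 75, 76, 84, 90, 94}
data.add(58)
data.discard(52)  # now {51, 53, 58, 66, 68, 75, 76, 84, 90, 94}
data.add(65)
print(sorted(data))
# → [51, 53, 58, 65, 66, 68, 75, 76, 84, 90, 94]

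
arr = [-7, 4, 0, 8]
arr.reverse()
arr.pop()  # -7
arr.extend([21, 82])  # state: [8, 0, 4, 21, 82]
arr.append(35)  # [8, 0, 4, 21, 82, 35]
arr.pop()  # 35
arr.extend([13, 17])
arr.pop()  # 17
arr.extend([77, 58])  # [8, 0, 4, 21, 82, 13, 77, 58]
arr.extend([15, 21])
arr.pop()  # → 21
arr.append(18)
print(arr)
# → [8, 0, 4, 21, 82, 13, 77, 58, 15, 18]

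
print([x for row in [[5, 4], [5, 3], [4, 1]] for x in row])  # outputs [5, 4, 5, 3, 4, 1]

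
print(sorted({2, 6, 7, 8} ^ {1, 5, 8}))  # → [1, 2, 5, 6, 7]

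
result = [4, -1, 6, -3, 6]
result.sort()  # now [-3, -1, 4, 6, 6]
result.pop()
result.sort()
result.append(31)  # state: [-3, -1, 4, 6, 31]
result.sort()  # [-3, -1, 4, 6, 31]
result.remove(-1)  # [-3, 4, 6, 31]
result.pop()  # 31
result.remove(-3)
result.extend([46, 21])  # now [4, 6, 46, 21]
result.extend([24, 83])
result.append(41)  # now [4, 6, 46, 21, 24, 83, 41]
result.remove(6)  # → [4, 46, 21, 24, 83, 41]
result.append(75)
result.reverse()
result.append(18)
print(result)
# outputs [75, 41, 83, 24, 21, 46, 4, 18]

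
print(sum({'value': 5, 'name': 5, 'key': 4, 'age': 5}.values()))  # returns 19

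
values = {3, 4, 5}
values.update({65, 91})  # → {3, 4, 5, 65, 91}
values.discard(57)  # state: {3, 4, 5, 65, 91}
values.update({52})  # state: {3, 4, 5, 52, 65, 91}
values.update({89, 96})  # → {3, 4, 5, 52, 65, 89, 91, 96}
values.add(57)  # {3, 4, 5, 52, 57, 65, 89, 91, 96}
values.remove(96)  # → {3, 4, 5, 52, 57, 65, 89, 91}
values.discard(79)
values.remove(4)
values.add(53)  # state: {3, 5, 52, 53, 57, 65, 89, 91}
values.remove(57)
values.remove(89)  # {3, 5, 52, 53, 65, 91}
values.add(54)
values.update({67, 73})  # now {3, 5, 52, 53, 54, 65, 67, 73, 91}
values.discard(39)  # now {3, 5, 52, 53, 54, 65, 67, 73, 91}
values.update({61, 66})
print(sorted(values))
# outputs [3, 5, 52, 53, 54, 61, 65, 66, 67, 73, 91]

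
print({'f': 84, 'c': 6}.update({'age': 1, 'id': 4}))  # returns None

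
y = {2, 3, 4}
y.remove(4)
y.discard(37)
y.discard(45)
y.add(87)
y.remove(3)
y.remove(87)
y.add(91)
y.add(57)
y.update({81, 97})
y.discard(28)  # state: {2, 57, 81, 91, 97}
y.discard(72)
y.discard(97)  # {2, 57, 81, 91}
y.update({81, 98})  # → {2, 57, 81, 91, 98}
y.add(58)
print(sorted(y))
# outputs [2, 57, 58, 81, 91, 98]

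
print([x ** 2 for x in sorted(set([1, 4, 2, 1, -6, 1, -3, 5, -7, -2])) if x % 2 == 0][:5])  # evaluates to [36, 4, 4, 16]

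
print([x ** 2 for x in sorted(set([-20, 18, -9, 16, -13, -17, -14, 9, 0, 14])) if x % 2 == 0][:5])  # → [400, 196, 0, 196, 256]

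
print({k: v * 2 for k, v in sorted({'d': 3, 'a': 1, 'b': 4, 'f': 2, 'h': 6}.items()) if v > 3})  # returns {'b': 8, 'h': 12}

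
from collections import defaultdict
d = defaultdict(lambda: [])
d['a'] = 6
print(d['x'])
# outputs []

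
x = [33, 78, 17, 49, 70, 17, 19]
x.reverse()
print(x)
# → [19, 17, 70, 49, 17, 78, 33]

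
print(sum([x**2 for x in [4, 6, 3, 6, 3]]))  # 106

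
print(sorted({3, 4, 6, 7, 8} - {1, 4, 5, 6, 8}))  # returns [3, 7]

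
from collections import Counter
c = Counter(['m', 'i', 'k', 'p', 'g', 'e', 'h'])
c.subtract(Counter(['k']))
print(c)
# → Counter({'m': 1, 'i': 1, 'p': 1, 'g': 1, 'e': 1, 'h': 1, 'k': 0})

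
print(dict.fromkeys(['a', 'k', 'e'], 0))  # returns {'a': 0, 'k': 0, 'e': 0}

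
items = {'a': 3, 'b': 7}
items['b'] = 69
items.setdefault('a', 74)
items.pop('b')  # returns 69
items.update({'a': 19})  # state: {'a': 19}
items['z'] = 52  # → {'a': 19, 'z': 52}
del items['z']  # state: {'a': 19}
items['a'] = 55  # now {'a': 55}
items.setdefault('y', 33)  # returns 33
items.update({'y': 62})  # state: {'a': 55, 'y': 62}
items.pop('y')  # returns 62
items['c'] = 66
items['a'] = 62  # {'a': 62, 'c': 66}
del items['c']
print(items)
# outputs {'a': 62}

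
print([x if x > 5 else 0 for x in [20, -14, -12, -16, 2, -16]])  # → [20, 0, 0, 0, 0, 0]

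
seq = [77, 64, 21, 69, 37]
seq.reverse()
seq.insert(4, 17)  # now [37, 69, 21, 64, 17, 77]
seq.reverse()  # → [77, 17, 64, 21, 69, 37]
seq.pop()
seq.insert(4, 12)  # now [77, 17, 64, 21, 12, 69]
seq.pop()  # 69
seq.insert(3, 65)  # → [77, 17, 64, 65, 21, 12]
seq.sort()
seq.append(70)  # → [12, 17, 21, 64, 65, 77, 70]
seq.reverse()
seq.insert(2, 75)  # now [70, 77, 75, 65, 64, 21, 17, 12]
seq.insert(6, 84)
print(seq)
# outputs [70, 77, 75, 65, 64, 21, 84, 17, 12]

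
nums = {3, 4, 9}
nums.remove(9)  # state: {3, 4}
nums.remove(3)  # {4}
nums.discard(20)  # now {4}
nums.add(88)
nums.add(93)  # {4, 88, 93}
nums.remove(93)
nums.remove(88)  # {4}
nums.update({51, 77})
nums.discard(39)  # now {4, 51, 77}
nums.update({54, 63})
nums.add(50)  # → {4, 50, 51, 54, 63, 77}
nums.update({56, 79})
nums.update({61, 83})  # {4, 50, 51, 54, 56, 61, 63, 77, 79, 83}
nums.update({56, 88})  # {4, 50, 51, 54, 56, 61, 63, 77, 79, 83, 88}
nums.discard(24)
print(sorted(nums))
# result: [4, 50, 51, 54, 56, 61, 63, 77, 79, 83, 88]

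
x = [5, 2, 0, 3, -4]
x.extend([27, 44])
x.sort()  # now [-4, 0, 2, 3, 5, 27, 44]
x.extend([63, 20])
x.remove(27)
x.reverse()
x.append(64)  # [20, 63, 44, 5, 3, 2, 0, -4, 64]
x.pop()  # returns 64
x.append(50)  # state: [20, 63, 44, 5, 3, 2, 0, -4, 50]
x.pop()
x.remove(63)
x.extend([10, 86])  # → [20, 44, 5, 3, 2, 0, -4, 10, 86]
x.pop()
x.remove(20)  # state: [44, 5, 3, 2, 0, -4, 10]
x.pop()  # 10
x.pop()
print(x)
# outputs [44, 5, 3, 2, 0]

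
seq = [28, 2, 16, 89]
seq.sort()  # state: [2, 16, 28, 89]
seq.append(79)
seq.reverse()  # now [79, 89, 28, 16, 2]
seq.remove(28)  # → [79, 89, 16, 2]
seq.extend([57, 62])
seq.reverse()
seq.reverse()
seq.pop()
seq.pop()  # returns 57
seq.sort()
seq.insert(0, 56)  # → [56, 2, 16, 79, 89]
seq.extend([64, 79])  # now [56, 2, 16, 79, 89, 64, 79]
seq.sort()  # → [2, 16, 56, 64, 79, 79, 89]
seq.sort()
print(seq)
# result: [2, 16, 56, 64, 79, 79, 89]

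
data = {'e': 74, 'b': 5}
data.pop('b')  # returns 5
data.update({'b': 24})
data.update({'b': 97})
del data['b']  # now {'e': 74}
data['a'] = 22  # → {'e': 74, 'a': 22}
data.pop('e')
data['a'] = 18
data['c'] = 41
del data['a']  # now {'c': 41}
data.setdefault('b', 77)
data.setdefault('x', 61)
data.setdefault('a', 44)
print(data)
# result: {'c': 41, 'b': 77, 'x': 61, 'a': 44}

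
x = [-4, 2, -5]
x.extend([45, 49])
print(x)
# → [-4, 2, -5, 45, 49]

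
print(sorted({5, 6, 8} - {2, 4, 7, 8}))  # [5, 6]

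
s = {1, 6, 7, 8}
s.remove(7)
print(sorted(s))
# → [1, 6, 8]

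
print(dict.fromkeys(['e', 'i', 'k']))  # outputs {'e': None, 'i': None, 'k': None}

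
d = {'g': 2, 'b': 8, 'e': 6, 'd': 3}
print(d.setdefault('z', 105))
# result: 105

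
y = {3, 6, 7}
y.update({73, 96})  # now {3, 6, 7, 73, 96}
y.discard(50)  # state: {3, 6, 7, 73, 96}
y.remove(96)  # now {3, 6, 7, 73}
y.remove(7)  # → {3, 6, 73}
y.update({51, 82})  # {3, 6, 51, 73, 82}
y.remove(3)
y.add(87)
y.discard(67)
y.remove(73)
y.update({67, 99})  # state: {6, 51, 67, 82, 87, 99}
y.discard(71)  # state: {6, 51, 67, 82, 87, 99}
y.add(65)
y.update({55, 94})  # {6, 51, 55, 65, 67, 82, 87, 94, 99}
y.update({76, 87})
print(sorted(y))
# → [6, 51, 55, 65, 67, 76, 82, 87, 94, 99]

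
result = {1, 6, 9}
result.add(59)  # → {1, 6, 9, 59}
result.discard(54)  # {1, 6, 9, 59}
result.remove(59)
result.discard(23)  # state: {1, 6, 9}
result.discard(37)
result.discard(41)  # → {1, 6, 9}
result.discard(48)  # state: {1, 6, 9}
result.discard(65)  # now {1, 6, 9}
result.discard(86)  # {1, 6, 9}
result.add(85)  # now {1, 6, 9, 85}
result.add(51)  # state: {1, 6, 9, 51, 85}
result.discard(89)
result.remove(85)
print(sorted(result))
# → [1, 6, 9, 51]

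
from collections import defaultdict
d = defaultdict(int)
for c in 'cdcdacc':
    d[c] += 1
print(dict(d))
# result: {'c': 4, 'd': 2, 'a': 1}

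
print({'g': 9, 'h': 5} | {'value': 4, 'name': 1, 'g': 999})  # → {'g': 999, 'h': 5, 'value': 4, 'name': 1}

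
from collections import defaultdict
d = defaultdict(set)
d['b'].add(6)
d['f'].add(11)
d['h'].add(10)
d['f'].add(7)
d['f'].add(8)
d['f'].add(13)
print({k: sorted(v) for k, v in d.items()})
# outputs {'b': [6], 'f': [7, 8, 11, 13], 'h': [10]}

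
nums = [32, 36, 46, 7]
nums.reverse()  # [7, 46, 36, 32]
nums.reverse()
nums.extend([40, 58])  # [32, 36, 46, 7, 40, 58]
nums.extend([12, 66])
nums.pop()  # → 66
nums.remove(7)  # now [32, 36, 46, 40, 58, 12]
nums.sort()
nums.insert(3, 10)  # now [12, 32, 36, 10, 40, 46, 58]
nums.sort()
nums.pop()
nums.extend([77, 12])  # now [10, 12, 32, 36, 40, 46, 77, 12]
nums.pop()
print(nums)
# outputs [10, 12, 32, 36, 40, 46, 77]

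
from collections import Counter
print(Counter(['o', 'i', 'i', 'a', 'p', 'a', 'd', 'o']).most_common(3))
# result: [('o', 2), ('i', 2), ('a', 2)]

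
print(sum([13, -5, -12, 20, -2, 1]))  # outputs 15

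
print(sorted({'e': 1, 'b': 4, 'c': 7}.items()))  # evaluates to [('b', 4), ('c', 7), ('e', 1)]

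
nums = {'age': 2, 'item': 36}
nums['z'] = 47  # {'age': 2, 'item': 36, 'z': 47}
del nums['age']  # {'item': 36, 'z': 47}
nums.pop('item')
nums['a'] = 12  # {'z': 47, 'a': 12}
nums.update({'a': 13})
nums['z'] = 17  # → {'z': 17, 'a': 13}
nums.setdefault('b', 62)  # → 62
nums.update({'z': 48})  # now {'z': 48, 'a': 13, 'b': 62}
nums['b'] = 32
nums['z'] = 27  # {'z': 27, 'a': 13, 'b': 32}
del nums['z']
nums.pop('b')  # 32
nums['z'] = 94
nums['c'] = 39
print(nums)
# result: {'a': 13, 'z': 94, 'c': 39}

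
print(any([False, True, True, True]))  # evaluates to True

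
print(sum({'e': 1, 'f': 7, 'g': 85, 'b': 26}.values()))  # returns 119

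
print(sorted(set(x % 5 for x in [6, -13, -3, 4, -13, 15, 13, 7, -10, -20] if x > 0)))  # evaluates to [0, 1, 2, 3, 4]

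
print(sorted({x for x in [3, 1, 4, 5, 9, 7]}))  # [1, 3, 4, 5, 7, 9]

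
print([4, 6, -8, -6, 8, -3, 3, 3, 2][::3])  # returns [4, -6, 3]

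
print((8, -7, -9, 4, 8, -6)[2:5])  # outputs (-9, 4, 8)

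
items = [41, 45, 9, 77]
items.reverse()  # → [77, 9, 45, 41]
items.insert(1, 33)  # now [77, 33, 9, 45, 41]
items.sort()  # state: [9, 33, 41, 45, 77]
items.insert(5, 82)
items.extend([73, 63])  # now [9, 33, 41, 45, 77, 82, 73, 63]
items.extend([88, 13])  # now [9, 33, 41, 45, 77, 82, 73, 63, 88, 13]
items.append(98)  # [9, 33, 41, 45, 77, 82, 73, 63, 88, 13, 98]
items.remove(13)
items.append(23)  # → [9, 33, 41, 45, 77, 82, 73, 63, 88, 98, 23]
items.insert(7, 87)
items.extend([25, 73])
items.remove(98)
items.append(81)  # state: [9, 33, 41, 45, 77, 82, 73, 87, 63, 88, 23, 25, 73, 81]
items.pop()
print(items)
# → [9, 33, 41, 45, 77, 82, 73, 87, 63, 88, 23, 25, 73]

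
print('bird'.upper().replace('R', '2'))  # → BI2D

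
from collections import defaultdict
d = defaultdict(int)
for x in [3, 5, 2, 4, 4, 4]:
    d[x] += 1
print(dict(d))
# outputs {3: 1, 5: 1, 2: 1, 4: 3}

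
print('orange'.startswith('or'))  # True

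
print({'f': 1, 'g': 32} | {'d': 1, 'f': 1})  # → {'f': 1, 'g': 32, 'd': 1}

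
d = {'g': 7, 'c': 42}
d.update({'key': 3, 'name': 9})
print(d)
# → {'g': 7, 'c': 42, 'key': 3, 'name': 9}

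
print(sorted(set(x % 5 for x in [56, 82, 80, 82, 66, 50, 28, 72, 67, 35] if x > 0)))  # [0, 1, 2, 3]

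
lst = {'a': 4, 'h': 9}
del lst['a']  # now {'h': 9}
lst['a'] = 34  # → {'h': 9, 'a': 34}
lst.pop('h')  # 9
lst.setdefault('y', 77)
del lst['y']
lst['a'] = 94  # {'a': 94}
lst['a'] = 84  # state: {'a': 84}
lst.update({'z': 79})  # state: {'a': 84, 'z': 79}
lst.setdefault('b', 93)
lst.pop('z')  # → 79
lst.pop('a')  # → 84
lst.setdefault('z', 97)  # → 97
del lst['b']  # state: {'z': 97}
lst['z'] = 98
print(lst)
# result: {'z': 98}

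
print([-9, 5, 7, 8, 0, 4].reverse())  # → None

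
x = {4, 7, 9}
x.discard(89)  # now {4, 7, 9}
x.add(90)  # {4, 7, 9, 90}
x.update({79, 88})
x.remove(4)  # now {7, 9, 79, 88, 90}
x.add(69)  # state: {7, 9, 69, 79, 88, 90}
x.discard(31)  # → {7, 9, 69, 79, 88, 90}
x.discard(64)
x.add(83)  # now {7, 9, 69, 79, 83, 88, 90}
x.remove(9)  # {7, 69, 79, 83, 88, 90}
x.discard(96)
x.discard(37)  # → {7, 69, 79, 83, 88, 90}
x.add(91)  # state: {7, 69, 79, 83, 88, 90, 91}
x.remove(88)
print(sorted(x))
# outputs [7, 69, 79, 83, 90, 91]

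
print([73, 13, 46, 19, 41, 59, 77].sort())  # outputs None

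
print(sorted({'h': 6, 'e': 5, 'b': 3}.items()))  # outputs [('b', 3), ('e', 5), ('h', 6)]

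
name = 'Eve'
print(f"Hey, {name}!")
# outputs Hey, Eve!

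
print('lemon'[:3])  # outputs lem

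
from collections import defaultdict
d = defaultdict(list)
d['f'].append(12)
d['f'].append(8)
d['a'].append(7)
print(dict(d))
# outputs {'f': [12, 8], 'a': [7]}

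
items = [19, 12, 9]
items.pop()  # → 9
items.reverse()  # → [12, 19]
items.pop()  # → 19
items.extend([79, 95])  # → [12, 79, 95]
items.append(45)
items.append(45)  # [12, 79, 95, 45, 45]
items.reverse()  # [45, 45, 95, 79, 12]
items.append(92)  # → [45, 45, 95, 79, 12, 92]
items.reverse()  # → [92, 12, 79, 95, 45, 45]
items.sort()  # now [12, 45, 45, 79, 92, 95]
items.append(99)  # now [12, 45, 45, 79, 92, 95, 99]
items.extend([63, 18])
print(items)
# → [12, 45, 45, 79, 92, 95, 99, 63, 18]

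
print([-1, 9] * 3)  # [-1, 9, -1, 9, -1, 9]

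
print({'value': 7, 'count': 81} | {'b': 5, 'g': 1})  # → {'value': 7, 'count': 81, 'b': 5, 'g': 1}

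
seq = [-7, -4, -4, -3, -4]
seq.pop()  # -4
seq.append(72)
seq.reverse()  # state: [72, -3, -4, -4, -7]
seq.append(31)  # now [72, -3, -4, -4, -7, 31]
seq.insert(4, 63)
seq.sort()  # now [-7, -4, -4, -3, 31, 63, 72]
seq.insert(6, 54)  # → [-7, -4, -4, -3, 31, 63, 54, 72]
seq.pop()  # 72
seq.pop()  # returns 54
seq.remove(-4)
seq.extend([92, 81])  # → [-7, -4, -3, 31, 63, 92, 81]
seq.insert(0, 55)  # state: [55, -7, -4, -3, 31, 63, 92, 81]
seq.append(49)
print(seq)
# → [55, -7, -4, -3, 31, 63, 92, 81, 49]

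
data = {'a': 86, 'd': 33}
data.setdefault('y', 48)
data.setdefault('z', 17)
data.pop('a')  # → 86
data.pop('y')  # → 48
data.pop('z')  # 17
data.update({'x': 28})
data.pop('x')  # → 28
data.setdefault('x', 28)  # 28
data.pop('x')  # 28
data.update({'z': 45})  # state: {'d': 33, 'z': 45}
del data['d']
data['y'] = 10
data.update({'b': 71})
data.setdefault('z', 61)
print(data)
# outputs {'z': 45, 'y': 10, 'b': 71}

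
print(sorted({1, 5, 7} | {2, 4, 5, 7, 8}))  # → [1, 2, 4, 5, 7, 8]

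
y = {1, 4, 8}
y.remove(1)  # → {4, 8}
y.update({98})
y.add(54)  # {4, 8, 54, 98}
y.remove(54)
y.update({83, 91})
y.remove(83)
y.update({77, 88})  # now {4, 8, 77, 88, 91, 98}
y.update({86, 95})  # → {4, 8, 77, 86, 88, 91, 95, 98}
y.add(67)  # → {4, 8, 67, 77, 86, 88, 91, 95, 98}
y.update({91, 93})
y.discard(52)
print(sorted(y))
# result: [4, 8, 67, 77, 86, 88, 91, 93, 95, 98]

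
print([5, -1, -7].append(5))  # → None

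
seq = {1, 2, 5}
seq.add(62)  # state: {1, 2, 5, 62}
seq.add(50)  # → {1, 2, 5, 50, 62}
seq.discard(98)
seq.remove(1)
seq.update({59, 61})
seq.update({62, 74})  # {2, 5, 50, 59, 61, 62, 74}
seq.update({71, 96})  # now {2, 5, 50, 59, 61, 62, 71, 74, 96}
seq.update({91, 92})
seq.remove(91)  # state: {2, 5, 50, 59, 61, 62, 71, 74, 92, 96}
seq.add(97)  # {2, 5, 50, 59, 61, 62, 71, 74, 92, 96, 97}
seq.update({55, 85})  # {2, 5, 50, 55, 59, 61, 62, 71, 74, 85, 92, 96, 97}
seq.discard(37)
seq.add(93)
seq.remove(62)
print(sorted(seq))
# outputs [2, 5, 50, 55, 59, 61, 71, 74, 85, 92, 93, 96, 97]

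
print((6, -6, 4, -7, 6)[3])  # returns -7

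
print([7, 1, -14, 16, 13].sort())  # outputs None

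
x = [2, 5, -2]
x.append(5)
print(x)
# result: [2, 5, -2, 5]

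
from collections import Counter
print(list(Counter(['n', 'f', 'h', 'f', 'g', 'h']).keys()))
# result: ['n', 'f', 'h', 'g']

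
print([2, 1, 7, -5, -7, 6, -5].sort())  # None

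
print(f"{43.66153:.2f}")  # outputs 43.66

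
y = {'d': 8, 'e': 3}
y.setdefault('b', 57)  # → 57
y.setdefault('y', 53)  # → 53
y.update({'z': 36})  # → {'d': 8, 'e': 3, 'b': 57, 'y': 53, 'z': 36}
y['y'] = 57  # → {'d': 8, 'e': 3, 'b': 57, 'y': 57, 'z': 36}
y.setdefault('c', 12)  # 12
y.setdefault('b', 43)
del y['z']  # {'d': 8, 'e': 3, 'b': 57, 'y': 57, 'c': 12}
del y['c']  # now {'d': 8, 'e': 3, 'b': 57, 'y': 57}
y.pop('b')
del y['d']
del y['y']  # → {'e': 3}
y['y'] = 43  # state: {'e': 3, 'y': 43}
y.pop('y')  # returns 43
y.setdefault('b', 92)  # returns 92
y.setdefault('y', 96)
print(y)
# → {'e': 3, 'b': 92, 'y': 96}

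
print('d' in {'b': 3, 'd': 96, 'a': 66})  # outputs True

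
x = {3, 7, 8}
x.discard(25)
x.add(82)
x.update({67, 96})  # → {3, 7, 8, 67, 82, 96}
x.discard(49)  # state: {3, 7, 8, 67, 82, 96}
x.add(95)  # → {3, 7, 8, 67, 82, 95, 96}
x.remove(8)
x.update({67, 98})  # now {3, 7, 67, 82, 95, 96, 98}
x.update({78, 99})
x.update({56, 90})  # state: {3, 7, 56, 67, 78, 82, 90, 95, 96, 98, 99}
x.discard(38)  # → {3, 7, 56, 67, 78, 82, 90, 95, 96, 98, 99}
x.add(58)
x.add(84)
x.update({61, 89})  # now {3, 7, 56, 58, 61, 67, 78, 82, 84, 89, 90, 95, 96, 98, 99}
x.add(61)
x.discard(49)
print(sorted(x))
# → [3, 7, 56, 58, 61, 67, 78, 82, 84, 89, 90, 95, 96, 98, 99]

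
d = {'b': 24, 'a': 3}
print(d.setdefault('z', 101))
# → 101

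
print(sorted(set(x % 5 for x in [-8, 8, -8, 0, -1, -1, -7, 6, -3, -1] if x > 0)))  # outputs [1, 3]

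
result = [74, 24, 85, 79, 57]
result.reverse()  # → [57, 79, 85, 24, 74]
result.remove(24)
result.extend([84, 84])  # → [57, 79, 85, 74, 84, 84]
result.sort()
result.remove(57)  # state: [74, 79, 84, 84, 85]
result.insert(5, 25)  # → [74, 79, 84, 84, 85, 25]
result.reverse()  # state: [25, 85, 84, 84, 79, 74]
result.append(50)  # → [25, 85, 84, 84, 79, 74, 50]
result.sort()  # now [25, 50, 74, 79, 84, 84, 85]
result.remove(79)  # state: [25, 50, 74, 84, 84, 85]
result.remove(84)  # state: [25, 50, 74, 84, 85]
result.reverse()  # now [85, 84, 74, 50, 25]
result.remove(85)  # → [84, 74, 50, 25]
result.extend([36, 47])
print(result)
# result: [84, 74, 50, 25, 36, 47]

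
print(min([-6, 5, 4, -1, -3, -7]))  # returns -7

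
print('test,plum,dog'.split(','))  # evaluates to ['test', 'plum', 'dog']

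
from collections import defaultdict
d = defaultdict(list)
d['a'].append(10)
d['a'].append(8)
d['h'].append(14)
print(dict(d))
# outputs {'a': [10, 8], 'h': [14]}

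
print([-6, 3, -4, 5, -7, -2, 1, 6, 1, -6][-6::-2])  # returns [-7, -4, -6]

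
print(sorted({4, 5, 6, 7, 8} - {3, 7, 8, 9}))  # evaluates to [4, 5, 6]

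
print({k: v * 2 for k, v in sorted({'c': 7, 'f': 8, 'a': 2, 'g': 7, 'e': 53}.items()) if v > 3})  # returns {'c': 14, 'e': 106, 'f': 16, 'g': 14}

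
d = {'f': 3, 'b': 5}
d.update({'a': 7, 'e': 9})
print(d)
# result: {'f': 3, 'b': 5, 'a': 7, 'e': 9}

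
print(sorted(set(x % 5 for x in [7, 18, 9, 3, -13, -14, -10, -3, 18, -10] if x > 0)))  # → [2, 3, 4]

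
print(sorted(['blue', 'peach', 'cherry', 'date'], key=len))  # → ['blue', 'date', 'peach', 'cherry']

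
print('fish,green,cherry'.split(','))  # ['fish', 'green', 'cherry']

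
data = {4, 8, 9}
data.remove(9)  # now {4, 8}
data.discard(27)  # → {4, 8}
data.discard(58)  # {4, 8}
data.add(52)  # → {4, 8, 52}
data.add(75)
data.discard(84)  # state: {4, 8, 52, 75}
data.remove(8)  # {4, 52, 75}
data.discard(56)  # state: {4, 52, 75}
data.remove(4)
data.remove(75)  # {52}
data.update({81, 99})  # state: {52, 81, 99}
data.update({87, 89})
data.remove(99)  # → {52, 81, 87, 89}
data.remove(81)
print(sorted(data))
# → [52, 87, 89]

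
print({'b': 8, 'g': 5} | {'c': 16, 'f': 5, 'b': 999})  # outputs {'b': 999, 'g': 5, 'c': 16, 'f': 5}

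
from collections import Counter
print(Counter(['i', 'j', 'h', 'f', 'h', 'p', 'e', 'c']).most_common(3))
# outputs [('h', 2), ('i', 1), ('j', 1)]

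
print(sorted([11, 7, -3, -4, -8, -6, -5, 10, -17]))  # [-17, -8, -6, -5, -4, -3, 7, 10, 11]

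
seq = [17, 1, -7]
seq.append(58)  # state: [17, 1, -7, 58]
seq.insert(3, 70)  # [17, 1, -7, 70, 58]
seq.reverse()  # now [58, 70, -7, 1, 17]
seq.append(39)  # [58, 70, -7, 1, 17, 39]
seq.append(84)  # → [58, 70, -7, 1, 17, 39, 84]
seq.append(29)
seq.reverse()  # [29, 84, 39, 17, 1, -7, 70, 58]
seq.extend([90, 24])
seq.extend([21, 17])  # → [29, 84, 39, 17, 1, -7, 70, 58, 90, 24, 21, 17]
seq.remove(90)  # [29, 84, 39, 17, 1, -7, 70, 58, 24, 21, 17]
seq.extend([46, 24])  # [29, 84, 39, 17, 1, -7, 70, 58, 24, 21, 17, 46, 24]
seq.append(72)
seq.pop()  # 72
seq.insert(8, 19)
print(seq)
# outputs [29, 84, 39, 17, 1, -7, 70, 58, 19, 24, 21, 17, 46, 24]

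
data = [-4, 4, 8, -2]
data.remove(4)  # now [-4, 8, -2]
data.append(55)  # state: [-4, 8, -2, 55]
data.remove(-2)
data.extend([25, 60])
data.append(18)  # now [-4, 8, 55, 25, 60, 18]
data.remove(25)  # [-4, 8, 55, 60, 18]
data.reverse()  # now [18, 60, 55, 8, -4]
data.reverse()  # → [-4, 8, 55, 60, 18]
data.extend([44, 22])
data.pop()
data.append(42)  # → [-4, 8, 55, 60, 18, 44, 42]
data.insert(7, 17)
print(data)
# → [-4, 8, 55, 60, 18, 44, 42, 17]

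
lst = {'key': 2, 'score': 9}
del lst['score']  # {'key': 2}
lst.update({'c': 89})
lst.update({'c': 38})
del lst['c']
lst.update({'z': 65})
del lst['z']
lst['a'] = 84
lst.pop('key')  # 2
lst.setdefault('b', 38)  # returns 38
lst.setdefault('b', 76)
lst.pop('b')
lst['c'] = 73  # {'a': 84, 'c': 73}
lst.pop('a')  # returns 84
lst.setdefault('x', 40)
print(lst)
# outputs {'c': 73, 'x': 40}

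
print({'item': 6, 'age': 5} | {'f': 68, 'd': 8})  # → {'item': 6, 'age': 5, 'f': 68, 'd': 8}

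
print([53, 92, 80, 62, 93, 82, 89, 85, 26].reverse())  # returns None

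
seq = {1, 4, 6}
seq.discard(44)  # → {1, 4, 6}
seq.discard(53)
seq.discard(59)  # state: {1, 4, 6}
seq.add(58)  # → {1, 4, 6, 58}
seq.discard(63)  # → {1, 4, 6, 58}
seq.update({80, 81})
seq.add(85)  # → {1, 4, 6, 58, 80, 81, 85}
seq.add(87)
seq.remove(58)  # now {1, 4, 6, 80, 81, 85, 87}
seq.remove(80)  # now {1, 4, 6, 81, 85, 87}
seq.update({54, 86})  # {1, 4, 6, 54, 81, 85, 86, 87}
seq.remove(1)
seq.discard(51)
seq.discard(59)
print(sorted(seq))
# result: [4, 6, 54, 81, 85, 86, 87]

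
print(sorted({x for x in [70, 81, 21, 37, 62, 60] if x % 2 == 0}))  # [60, 62, 70]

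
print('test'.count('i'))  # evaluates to 0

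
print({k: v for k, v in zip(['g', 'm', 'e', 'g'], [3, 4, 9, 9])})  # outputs {'g': 9, 'm': 4, 'e': 9}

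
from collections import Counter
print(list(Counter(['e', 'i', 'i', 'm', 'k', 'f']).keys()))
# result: ['e', 'i', 'm', 'k', 'f']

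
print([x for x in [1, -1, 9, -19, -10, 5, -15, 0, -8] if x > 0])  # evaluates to [1, 9, 5]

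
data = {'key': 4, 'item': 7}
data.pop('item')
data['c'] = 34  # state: {'key': 4, 'c': 34}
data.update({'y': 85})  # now {'key': 4, 'c': 34, 'y': 85}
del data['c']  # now {'key': 4, 'y': 85}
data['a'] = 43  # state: {'key': 4, 'y': 85, 'a': 43}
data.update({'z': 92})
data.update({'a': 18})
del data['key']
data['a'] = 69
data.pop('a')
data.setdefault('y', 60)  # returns 85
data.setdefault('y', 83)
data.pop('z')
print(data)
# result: {'y': 85}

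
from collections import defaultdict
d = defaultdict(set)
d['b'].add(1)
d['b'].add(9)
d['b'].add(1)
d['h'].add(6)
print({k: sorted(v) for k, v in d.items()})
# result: {'b': [1, 9], 'h': [6]}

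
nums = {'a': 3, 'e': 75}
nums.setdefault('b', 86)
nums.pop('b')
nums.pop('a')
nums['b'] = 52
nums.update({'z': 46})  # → {'e': 75, 'b': 52, 'z': 46}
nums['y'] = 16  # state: {'e': 75, 'b': 52, 'z': 46, 'y': 16}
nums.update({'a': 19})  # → {'e': 75, 'b': 52, 'z': 46, 'y': 16, 'a': 19}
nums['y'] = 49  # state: {'e': 75, 'b': 52, 'z': 46, 'y': 49, 'a': 19}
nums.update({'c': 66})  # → {'e': 75, 'b': 52, 'z': 46, 'y': 49, 'a': 19, 'c': 66}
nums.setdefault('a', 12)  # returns 19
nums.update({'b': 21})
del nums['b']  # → {'e': 75, 'z': 46, 'y': 49, 'a': 19, 'c': 66}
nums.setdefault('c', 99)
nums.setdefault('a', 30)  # 19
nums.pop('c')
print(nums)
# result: {'e': 75, 'z': 46, 'y': 49, 'a': 19}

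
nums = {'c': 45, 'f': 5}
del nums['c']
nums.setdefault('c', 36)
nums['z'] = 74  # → {'f': 5, 'c': 36, 'z': 74}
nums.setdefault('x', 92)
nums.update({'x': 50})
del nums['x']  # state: {'f': 5, 'c': 36, 'z': 74}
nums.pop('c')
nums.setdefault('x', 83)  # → 83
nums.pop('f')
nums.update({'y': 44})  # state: {'z': 74, 'x': 83, 'y': 44}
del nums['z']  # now {'x': 83, 'y': 44}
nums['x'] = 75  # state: {'x': 75, 'y': 44}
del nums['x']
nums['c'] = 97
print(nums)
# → {'y': 44, 'c': 97}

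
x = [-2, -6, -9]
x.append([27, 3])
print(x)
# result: [-2, -6, -9, [27, 3]]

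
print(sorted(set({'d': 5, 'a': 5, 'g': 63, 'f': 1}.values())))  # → [1, 5, 63]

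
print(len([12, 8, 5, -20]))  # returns 4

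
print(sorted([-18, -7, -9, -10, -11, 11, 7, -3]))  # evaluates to [-18, -11, -10, -9, -7, -3, 7, 11]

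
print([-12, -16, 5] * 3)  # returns [-12, -16, 5, -12, -16, 5, -12, -16, 5]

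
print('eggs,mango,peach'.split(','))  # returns ['eggs', 'mango', 'peach']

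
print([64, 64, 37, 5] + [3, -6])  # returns [64, 64, 37, 5, 3, -6]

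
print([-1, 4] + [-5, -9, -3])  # [-1, 4, -5, -9, -3]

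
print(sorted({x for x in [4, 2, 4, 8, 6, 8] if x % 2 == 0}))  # [2, 4, 6, 8]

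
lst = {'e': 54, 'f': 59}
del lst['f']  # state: {'e': 54}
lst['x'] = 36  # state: {'e': 54, 'x': 36}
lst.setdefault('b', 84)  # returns 84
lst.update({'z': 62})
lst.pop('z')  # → 62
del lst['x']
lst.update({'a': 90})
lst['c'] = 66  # {'e': 54, 'b': 84, 'a': 90, 'c': 66}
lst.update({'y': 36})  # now {'e': 54, 'b': 84, 'a': 90, 'c': 66, 'y': 36}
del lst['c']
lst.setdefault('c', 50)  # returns 50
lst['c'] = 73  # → {'e': 54, 'b': 84, 'a': 90, 'y': 36, 'c': 73}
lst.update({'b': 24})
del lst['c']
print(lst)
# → {'e': 54, 'b': 24, 'a': 90, 'y': 36}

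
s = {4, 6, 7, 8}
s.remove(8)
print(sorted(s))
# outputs [4, 6, 7]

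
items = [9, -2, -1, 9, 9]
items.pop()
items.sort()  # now [-2, -1, 9, 9]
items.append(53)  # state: [-2, -1, 9, 9, 53]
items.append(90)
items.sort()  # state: [-2, -1, 9, 9, 53, 90]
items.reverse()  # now [90, 53, 9, 9, -1, -2]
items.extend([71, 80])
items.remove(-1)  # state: [90, 53, 9, 9, -2, 71, 80]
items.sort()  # [-2, 9, 9, 53, 71, 80, 90]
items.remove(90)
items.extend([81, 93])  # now [-2, 9, 9, 53, 71, 80, 81, 93]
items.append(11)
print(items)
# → [-2, 9, 9, 53, 71, 80, 81, 93, 11]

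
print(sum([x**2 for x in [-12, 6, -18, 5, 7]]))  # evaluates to 578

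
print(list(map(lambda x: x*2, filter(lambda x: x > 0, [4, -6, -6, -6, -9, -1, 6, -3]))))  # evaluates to [8, 12]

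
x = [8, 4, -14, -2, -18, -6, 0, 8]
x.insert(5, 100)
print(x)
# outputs [8, 4, -14, -2, -18, 100, -6, 0, 8]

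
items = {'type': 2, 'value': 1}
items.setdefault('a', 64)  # 64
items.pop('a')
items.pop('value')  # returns 1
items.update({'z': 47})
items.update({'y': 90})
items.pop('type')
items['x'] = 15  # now {'z': 47, 'y': 90, 'x': 15}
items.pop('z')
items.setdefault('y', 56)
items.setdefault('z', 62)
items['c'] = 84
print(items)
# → {'y': 90, 'x': 15, 'z': 62, 'c': 84}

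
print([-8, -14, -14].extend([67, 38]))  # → None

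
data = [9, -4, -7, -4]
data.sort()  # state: [-7, -4, -4, 9]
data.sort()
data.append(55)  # [-7, -4, -4, 9, 55]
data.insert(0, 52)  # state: [52, -7, -4, -4, 9, 55]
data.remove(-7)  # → [52, -4, -4, 9, 55]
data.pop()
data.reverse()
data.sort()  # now [-4, -4, 9, 52]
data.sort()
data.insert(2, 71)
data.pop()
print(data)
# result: [-4, -4, 71, 9]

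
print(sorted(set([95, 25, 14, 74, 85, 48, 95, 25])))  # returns [14, 25, 48, 74, 85, 95]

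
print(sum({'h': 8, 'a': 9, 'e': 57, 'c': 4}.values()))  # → 78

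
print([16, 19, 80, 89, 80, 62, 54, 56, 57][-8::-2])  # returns [19]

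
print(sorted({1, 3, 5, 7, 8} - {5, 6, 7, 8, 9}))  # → [1, 3]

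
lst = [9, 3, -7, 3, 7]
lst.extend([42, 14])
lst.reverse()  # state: [14, 42, 7, 3, -7, 3, 9]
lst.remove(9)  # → [14, 42, 7, 3, -7, 3]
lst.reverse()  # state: [3, -7, 3, 7, 42, 14]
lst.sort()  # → [-7, 3, 3, 7, 14, 42]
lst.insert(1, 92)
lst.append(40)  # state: [-7, 92, 3, 3, 7, 14, 42, 40]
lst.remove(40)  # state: [-7, 92, 3, 3, 7, 14, 42]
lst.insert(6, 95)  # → [-7, 92, 3, 3, 7, 14, 95, 42]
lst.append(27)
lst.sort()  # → [-7, 3, 3, 7, 14, 27, 42, 92, 95]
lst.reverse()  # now [95, 92, 42, 27, 14, 7, 3, 3, -7]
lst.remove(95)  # [92, 42, 27, 14, 7, 3, 3, -7]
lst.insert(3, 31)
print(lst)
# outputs [92, 42, 27, 31, 14, 7, 3, 3, -7]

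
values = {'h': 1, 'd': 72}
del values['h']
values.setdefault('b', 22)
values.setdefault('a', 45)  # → 45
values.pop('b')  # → 22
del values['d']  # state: {'a': 45}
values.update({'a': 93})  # {'a': 93}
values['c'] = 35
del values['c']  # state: {'a': 93}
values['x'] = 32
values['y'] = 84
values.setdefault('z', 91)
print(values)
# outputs {'a': 93, 'x': 32, 'y': 84, 'z': 91}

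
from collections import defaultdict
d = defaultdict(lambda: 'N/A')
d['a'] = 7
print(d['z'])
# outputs N/A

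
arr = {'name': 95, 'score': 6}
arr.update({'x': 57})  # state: {'name': 95, 'score': 6, 'x': 57}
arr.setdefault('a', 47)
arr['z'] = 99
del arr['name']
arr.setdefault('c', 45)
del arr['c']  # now {'score': 6, 'x': 57, 'a': 47, 'z': 99}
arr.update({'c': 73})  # {'score': 6, 'x': 57, 'a': 47, 'z': 99, 'c': 73}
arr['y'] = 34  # {'score': 6, 'x': 57, 'a': 47, 'z': 99, 'c': 73, 'y': 34}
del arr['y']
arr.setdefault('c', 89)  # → 73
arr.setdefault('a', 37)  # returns 47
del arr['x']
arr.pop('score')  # 6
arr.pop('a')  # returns 47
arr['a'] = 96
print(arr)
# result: {'z': 99, 'c': 73, 'a': 96}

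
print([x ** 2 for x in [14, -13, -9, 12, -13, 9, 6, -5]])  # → [196, 169, 81, 144, 169, 81, 36, 25]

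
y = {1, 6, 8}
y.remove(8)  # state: {1, 6}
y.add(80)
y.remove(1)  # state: {6, 80}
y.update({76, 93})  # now {6, 76, 80, 93}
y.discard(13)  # {6, 76, 80, 93}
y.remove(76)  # {6, 80, 93}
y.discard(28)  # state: {6, 80, 93}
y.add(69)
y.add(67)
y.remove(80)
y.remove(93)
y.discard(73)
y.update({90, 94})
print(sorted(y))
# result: [6, 67, 69, 90, 94]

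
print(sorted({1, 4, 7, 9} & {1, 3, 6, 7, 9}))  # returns [1, 7, 9]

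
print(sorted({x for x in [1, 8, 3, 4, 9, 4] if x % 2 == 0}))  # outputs [4, 8]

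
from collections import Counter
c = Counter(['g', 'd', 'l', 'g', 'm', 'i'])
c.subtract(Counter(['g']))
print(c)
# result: Counter({'g': 1, 'd': 1, 'l': 1, 'm': 1, 'i': 1})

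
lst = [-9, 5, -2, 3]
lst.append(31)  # [-9, 5, -2, 3, 31]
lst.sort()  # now [-9, -2, 3, 5, 31]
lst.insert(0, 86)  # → [86, -9, -2, 3, 5, 31]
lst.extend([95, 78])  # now [86, -9, -2, 3, 5, 31, 95, 78]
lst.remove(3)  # [86, -9, -2, 5, 31, 95, 78]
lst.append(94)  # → [86, -9, -2, 5, 31, 95, 78, 94]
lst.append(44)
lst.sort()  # [-9, -2, 5, 31, 44, 78, 86, 94, 95]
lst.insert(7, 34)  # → [-9, -2, 5, 31, 44, 78, 86, 34, 94, 95]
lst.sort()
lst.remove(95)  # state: [-9, -2, 5, 31, 34, 44, 78, 86, 94]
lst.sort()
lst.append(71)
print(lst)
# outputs [-9, -2, 5, 31, 34, 44, 78, 86, 94, 71]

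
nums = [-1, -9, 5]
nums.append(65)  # [-1, -9, 5, 65]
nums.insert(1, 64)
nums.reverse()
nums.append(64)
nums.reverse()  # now [64, -1, 64, -9, 5, 65]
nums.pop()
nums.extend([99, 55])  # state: [64, -1, 64, -9, 5, 99, 55]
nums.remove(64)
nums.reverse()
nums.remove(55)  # [99, 5, -9, 64, -1]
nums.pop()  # -1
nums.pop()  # 64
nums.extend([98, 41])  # [99, 5, -9, 98, 41]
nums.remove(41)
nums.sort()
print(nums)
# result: [-9, 5, 98, 99]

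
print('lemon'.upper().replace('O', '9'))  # LEM9N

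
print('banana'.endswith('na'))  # True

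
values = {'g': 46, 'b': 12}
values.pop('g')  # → 46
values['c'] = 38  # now {'b': 12, 'c': 38}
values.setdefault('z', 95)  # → 95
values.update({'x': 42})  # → {'b': 12, 'c': 38, 'z': 95, 'x': 42}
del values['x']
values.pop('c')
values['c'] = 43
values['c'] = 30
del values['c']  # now {'b': 12, 'z': 95}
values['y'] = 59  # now {'b': 12, 'z': 95, 'y': 59}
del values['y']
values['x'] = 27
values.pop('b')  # 12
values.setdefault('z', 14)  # 95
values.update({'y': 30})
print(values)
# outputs {'z': 95, 'x': 27, 'y': 30}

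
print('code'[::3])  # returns ce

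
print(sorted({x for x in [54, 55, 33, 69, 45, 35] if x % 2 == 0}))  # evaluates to [54]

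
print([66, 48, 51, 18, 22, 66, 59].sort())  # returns None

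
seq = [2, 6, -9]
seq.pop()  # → -9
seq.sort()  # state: [2, 6]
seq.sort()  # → [2, 6]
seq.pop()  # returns 6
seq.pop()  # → 2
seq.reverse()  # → []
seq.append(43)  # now [43]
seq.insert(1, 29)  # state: [43, 29]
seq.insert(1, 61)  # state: [43, 61, 29]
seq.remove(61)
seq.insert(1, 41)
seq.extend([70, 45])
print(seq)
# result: [43, 41, 29, 70, 45]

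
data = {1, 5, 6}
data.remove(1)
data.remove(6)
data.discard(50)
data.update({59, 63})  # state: {5, 59, 63}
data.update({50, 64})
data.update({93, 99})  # {5, 50, 59, 63, 64, 93, 99}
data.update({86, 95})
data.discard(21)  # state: {5, 50, 59, 63, 64, 86, 93, 95, 99}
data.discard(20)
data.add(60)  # {5, 50, 59, 60, 63, 64, 86, 93, 95, 99}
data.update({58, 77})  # {5, 50, 58, 59, 60, 63, 64, 77, 86, 93, 95, 99}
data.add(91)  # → {5, 50, 58, 59, 60, 63, 64, 77, 86, 91, 93, 95, 99}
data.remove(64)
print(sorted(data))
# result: [5, 50, 58, 59, 60, 63, 77, 86, 91, 93, 95, 99]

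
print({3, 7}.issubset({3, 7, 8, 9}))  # True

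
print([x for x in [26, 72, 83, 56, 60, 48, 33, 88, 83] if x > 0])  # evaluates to [26, 72, 83, 56, 60, 48, 33, 88, 83]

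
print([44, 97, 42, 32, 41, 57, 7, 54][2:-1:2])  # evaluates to [42, 41, 7]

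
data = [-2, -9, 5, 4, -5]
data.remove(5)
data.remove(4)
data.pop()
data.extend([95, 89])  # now [-2, -9, 95, 89]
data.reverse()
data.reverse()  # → [-2, -9, 95, 89]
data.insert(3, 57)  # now [-2, -9, 95, 57, 89]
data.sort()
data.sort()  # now [-9, -2, 57, 89, 95]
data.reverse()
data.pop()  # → -9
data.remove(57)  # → [95, 89, -2]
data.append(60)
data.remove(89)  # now [95, -2, 60]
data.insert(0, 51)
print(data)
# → [51, 95, -2, 60]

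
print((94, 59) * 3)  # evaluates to (94, 59, 94, 59, 94, 59)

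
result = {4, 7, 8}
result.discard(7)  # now {4, 8}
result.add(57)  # {4, 8, 57}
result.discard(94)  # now {4, 8, 57}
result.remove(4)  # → {8, 57}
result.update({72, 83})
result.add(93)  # {8, 57, 72, 83, 93}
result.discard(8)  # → {57, 72, 83, 93}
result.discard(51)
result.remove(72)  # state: {57, 83, 93}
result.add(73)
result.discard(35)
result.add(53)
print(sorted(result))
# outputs [53, 57, 73, 83, 93]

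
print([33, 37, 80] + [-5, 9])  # [33, 37, 80, -5, 9]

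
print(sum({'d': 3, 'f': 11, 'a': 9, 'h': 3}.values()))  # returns 26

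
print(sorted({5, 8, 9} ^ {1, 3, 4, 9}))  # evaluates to [1, 3, 4, 5, 8]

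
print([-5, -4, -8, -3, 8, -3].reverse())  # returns None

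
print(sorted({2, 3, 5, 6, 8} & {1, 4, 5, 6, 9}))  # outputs [5, 6]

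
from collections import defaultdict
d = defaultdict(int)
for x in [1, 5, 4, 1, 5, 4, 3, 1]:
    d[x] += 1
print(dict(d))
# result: {1: 3, 5: 2, 4: 2, 3: 1}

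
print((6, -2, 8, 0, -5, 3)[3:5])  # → (0, -5)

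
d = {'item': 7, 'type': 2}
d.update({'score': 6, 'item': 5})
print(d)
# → {'item': 5, 'type': 2, 'score': 6}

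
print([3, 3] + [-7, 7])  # [3, 3, -7, 7]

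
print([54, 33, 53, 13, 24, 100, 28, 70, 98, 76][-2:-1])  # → [98]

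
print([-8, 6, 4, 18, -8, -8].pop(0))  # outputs -8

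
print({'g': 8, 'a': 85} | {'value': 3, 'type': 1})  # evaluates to {'g': 8, 'a': 85, 'value': 3, 'type': 1}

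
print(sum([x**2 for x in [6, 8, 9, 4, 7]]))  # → 246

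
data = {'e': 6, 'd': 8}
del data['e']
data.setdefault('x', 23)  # 23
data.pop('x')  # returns 23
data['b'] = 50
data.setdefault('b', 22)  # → 50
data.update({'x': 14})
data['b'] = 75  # {'d': 8, 'b': 75, 'x': 14}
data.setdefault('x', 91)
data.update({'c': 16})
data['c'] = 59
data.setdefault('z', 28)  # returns 28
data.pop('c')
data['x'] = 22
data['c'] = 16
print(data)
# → {'d': 8, 'b': 75, 'x': 22, 'z': 28, 'c': 16}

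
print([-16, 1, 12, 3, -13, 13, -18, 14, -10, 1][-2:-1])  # [-10]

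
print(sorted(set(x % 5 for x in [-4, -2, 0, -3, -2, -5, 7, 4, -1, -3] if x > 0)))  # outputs [2, 4]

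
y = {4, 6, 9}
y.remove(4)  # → {6, 9}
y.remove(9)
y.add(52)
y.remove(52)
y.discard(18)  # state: {6}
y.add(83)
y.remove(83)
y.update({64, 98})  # {6, 64, 98}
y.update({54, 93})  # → {6, 54, 64, 93, 98}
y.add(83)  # {6, 54, 64, 83, 93, 98}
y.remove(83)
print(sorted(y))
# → [6, 54, 64, 93, 98]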